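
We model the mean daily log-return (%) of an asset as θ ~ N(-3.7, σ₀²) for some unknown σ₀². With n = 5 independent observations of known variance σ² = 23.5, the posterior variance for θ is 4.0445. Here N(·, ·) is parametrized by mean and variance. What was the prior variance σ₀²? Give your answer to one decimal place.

Posterior precision equals prior precision plus data precision: 1/σ_n² = 1/σ₀² + n/σ².
So 1/σ₀² = 1/4.0445 − 5/23.5 = 0.247249 − 0.212766 = 0.034483.
Hence σ₀² = 1/0.034483 ≈ 29.0.

σ₀² = 29.0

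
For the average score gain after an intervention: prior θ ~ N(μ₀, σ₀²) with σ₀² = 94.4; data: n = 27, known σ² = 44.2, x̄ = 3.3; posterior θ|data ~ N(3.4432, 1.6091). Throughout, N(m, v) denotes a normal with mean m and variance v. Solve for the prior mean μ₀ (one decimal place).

μ₀ = 11.7

With known observation variance, the Normal–Normal posterior has precision τ_n = τ₀ + n/σ² and mean μ_n = (τ₀μ₀ + (n/σ²)x̄)/τ_n.
Here τ₀ = 1/94.4 = 0.010593 and τ_data = 27/44.2 = 0.610860, so τ_n = 0.621453.
Rearranging for μ₀: μ₀ = (μ_n·τ_n − τ_data·x̄)/τ₀ = (3.4432·0.621453 − 0.610860·3.3) / 0.010593 = 0.123949/0.010593 ≈ 11.7.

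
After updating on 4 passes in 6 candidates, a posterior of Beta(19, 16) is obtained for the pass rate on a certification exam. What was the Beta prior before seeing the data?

Under Beta–binomial conjugacy the posterior parameters are (α+s, β+f).
Subtract the data counts: 19−4=15, 16−2=14.

Beta(15, 14)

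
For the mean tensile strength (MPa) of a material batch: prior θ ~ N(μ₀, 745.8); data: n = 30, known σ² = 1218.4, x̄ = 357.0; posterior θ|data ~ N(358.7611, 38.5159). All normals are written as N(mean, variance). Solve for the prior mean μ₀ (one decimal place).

The posterior mean is a precision-weighted average: μ_n = (τ₀μ₀ + τ_data·x̄)/(τ₀+τ_data), with τ₀=1/σ₀² and τ_data=n/σ².
Here τ₀ = 1/745.8 = 0.001341 and τ_data = 30/1218.4 = 0.024622, so τ_n = 0.025963.
Rearranging for μ₀: μ₀ = (μ_n·τ_n − τ_data·x̄)/τ₀ = (358.7611·0.025963 − 0.024622·357.0) / 0.001341 = 0.524460/0.001341 ≈ 391.1.

μ₀ = 391.1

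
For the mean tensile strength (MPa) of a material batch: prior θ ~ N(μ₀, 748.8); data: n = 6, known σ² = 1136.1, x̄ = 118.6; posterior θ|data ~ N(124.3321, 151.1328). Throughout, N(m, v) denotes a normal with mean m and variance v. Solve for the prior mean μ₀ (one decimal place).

The posterior mean is a precision-weighted average: μ_n = (τ₀μ₀ + τ_data·x̄)/(τ₀+τ_data), with τ₀=1/σ₀² and τ_data=n/σ².
Here τ₀ = 1/748.8 = 0.001335 and τ_data = 6/1136.1 = 0.005281, so τ_n = 0.006616.
Rearranging for μ₀: μ₀ = (μ_n·τ_n − τ_data·x̄)/τ₀ = (124.3321·0.006616 − 0.005281·118.6) / 0.001335 = 0.196255/0.001335 ≈ 147.0.

μ₀ = 147.0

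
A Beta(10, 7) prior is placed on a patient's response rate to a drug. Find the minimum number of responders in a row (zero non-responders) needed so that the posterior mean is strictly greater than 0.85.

k = 30

After k responders and 0 non-responders the posterior is Beta(10+k, 7), with mean (10+k)/(10+7+k).
Set (10+k)/(17+k) > 0.85 and solve: k > (0.85·17 − 10)/(1 − 0.85) = 29.667.
The smallest integer exceeding 29.667 is 30.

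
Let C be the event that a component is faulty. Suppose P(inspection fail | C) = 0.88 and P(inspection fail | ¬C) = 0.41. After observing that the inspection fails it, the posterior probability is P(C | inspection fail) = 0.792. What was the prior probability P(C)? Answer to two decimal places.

In odds form, posterior odds = prior odds × likelihood ratio, so prior odds = posterior odds ÷ LR.
Posterior odds = 0.792/(1−0.792) = 3.8077. LR = 0.88/0.41 = 2.1463.
Prior odds = 3.8077/2.1463 = 1.7741, so P(C) = 1.7741/(1+1.7741) ≈ 0.64.

P(C) = 0.64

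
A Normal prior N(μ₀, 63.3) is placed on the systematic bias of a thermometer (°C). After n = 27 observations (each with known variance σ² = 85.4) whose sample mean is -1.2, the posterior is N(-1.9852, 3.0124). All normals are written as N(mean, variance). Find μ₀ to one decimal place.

The posterior mean is a precision-weighted average: μ_n = (τ₀μ₀ + τ_data·x̄)/(τ₀+τ_data), with τ₀=1/σ₀² and τ_data=n/σ².
Here τ₀ = 1/63.3 = 0.015798 and τ_data = 27/85.4 = 0.316159, so τ_n = 0.331957.
Rearranging for μ₀: μ₀ = (μ_n·τ_n − τ_data·x̄)/τ₀ = (-1.9852·0.331957 − 0.316159·-1.2) / 0.015798 = -0.279610/0.015798 ≈ -17.7.

μ₀ = -17.7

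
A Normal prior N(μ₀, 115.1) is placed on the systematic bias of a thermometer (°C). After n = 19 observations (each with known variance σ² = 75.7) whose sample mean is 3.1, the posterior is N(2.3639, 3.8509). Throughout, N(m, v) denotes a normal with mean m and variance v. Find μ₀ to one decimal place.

The posterior mean is a precision-weighted average: μ_n = (τ₀μ₀ + τ_data·x̄)/(τ₀+τ_data), with τ₀=1/σ₀² and τ_data=n/σ².
Here τ₀ = 1/115.1 = 0.008688 and τ_data = 19/75.7 = 0.250991, so τ_n = 0.259679.
Rearranging for μ₀: μ₀ = (μ_n·τ_n − τ_data·x̄)/τ₀ = (2.3639·0.259679 − 0.250991·3.1) / 0.008688 = -0.164217/0.008688 ≈ -18.9.

μ₀ = -18.9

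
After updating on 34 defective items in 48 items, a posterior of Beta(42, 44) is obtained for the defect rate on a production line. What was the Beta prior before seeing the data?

Under Beta–binomial conjugacy the posterior parameters are (a+s, b+f).
Subtract the data counts: 42−34=8, 44−14=30.

Beta(8, 30)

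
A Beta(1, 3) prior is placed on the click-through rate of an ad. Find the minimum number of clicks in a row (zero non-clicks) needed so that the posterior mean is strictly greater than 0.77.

k = 10

After k clicks and 0 non-clicks the posterior is Beta(1+k, 3), with mean (1+k)/(1+3+k).
Set (1+k)/(4+k) > 0.77 and solve: k > (0.77·4 − 1)/(1 − 0.77) = 9.043.
The smallest integer exceeding 9.043 is 10.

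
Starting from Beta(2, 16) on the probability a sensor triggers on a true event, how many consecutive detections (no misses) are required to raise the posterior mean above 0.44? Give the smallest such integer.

After k detections and 0 misses the posterior is Beta(2+k, 16), with mean (2+k)/(2+16+k).
Set (2+k)/(18+k) > 0.44 and solve: k > (0.44·18 − 2)/(1 − 0.44) = 10.571.
The smallest integer exceeding 10.571 is 11.

k = 11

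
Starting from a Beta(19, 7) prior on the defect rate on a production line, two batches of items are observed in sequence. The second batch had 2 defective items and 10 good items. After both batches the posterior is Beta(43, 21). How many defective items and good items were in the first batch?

Because Beta–binomial updating is additive in the counts, the combined data contributed (α_post−α_prior, β_post−β_prior) successes and failures.
Total across both batches: 43−19=24 defective items, 21−7=14 good items.
Subtract the second batch: 24−2=22 defective items and 14−10=4 good items.

22 defective items and 4 good items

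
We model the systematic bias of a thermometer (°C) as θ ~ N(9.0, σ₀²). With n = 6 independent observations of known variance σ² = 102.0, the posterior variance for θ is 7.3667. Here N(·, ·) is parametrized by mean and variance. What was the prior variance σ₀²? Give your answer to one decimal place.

σ₀² = 13.0

Posterior precision equals prior precision plus data precision: 1/σ_n² = 1/σ₀² + n/σ².
So 1/σ₀² = 1/7.3667 − 6/102.0 = 0.135746 − 0.058824 = 0.076922.
Hence σ₀² = 1/0.076922 ≈ 13.0.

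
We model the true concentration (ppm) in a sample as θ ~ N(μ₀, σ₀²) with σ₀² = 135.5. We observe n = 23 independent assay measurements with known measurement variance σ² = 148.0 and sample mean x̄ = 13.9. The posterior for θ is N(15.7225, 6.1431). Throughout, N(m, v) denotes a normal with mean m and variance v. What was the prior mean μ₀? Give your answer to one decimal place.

μ₀ = 54.1

With known observation variance, the Normal–Normal posterior has precision τ_n = τ₀ + n/σ² and mean μ_n = (τ₀μ₀ + (n/σ²)x̄)/τ_n.
Here τ₀ = 1/135.5 = 0.007380 and τ_data = 23/148.0 = 0.155405, so τ_n = 0.162785.
Rearranging for μ₀: μ₀ = (μ_n·τ_n − τ_data·x̄)/τ₀ = (15.7225·0.162785 − 0.155405·13.9) / 0.007380 = 0.399258/0.007380 ≈ 54.1.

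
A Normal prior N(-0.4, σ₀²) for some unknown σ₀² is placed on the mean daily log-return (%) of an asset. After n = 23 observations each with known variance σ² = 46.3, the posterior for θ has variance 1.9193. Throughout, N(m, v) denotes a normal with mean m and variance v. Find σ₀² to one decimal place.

Posterior precision equals prior precision plus data precision: 1/σ_n² = 1/σ₀² + n/σ².
So 1/σ₀² = 1/1.9193 − 23/46.3 = 0.521023 − 0.496760 = 0.024263.
Hence σ₀² = 1/0.024263 ≈ 41.2.

σ₀² = 41.2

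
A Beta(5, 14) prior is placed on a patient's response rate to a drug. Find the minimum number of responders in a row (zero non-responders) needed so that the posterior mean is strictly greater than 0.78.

k = 45

After k responders and 0 non-responders the posterior is Beta(5+k, 14), with mean (5+k)/(5+14+k).
Set (5+k)/(19+k) > 0.78 and solve: k > (0.78·19 − 5)/(1 − 0.78) = 44.636.
The smallest integer exceeding 44.636 is 45, and checking k=45: (50)/(64) = 0.7812 > 0.78.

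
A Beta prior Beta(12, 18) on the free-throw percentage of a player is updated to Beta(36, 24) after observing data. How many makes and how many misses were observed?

Under Beta–binomial conjugacy the posterior parameters are (a+s, b+f).
So s = 36 − 12 = 24 and f = 24 − 18 = 6.

24 makes and 6 misses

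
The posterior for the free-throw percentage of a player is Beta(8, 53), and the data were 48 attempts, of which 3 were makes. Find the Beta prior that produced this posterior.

Beta(5, 8)

Under Beta–binomial conjugacy the posterior parameters are (a+s, b+f).
So a = 8 − 3 = 5 and b = 53 − 45 = 8.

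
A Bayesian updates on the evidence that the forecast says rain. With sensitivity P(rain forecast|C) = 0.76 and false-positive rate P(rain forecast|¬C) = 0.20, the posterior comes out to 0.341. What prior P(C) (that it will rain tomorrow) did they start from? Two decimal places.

In odds form, posterior odds = prior odds × likelihood ratio, so prior odds = posterior odds ÷ LR.
Posterior odds = 0.341/(1−0.341) = 0.5175. LR = 0.76/0.20 = 3.8000.
Prior odds = 0.5175/3.8000 = 0.1362, so P(C) = 0.1362/(1+0.1362) ≈ 0.12.

P(C) = 0.12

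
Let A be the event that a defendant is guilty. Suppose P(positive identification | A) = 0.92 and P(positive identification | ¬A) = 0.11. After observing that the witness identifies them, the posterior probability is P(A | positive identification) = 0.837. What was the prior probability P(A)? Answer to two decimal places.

Bayes' rule in odds form gives O(A|E) = O(A)·[P(E|A)/P(E|¬A)], hence O(A) = O(A|E)/LR.
Posterior odds = 0.837/(1−0.837) = 5.1350. LR = 0.92/0.11 = 8.3636.
Prior odds = 5.1350/8.3636 = 0.6140, so P(A) = 0.6140/(1+0.6140) ≈ 0.38.

P(A) = 0.38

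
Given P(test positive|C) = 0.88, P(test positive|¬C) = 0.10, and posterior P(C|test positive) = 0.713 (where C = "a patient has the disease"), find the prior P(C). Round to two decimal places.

P(C) = 0.22

Bayes' rule in odds form gives O(C|E) = O(C)·[P(E|C)/P(E|¬C)], hence O(C) = O(C|E)/LR.
Posterior odds = 0.713/(1−0.713) = 2.4843. LR = 0.88/0.10 = 8.8000.
Prior odds = 2.4843/8.8000 = 0.2823, so P(C) = 0.2823/(1+0.2823) ≈ 0.22.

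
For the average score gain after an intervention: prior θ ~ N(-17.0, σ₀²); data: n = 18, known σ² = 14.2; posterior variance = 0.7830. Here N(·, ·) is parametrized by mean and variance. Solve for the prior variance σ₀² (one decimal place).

Posterior precision equals prior precision plus data precision: 1/σ_n² = 1/σ₀² + n/σ².
So 1/σ₀² = 1/0.7830 − 18/14.2 = 1.277139 − 1.267606 = 0.009533.
Hence σ₀² = 1/0.009533 ≈ 104.9.

σ₀² = 104.9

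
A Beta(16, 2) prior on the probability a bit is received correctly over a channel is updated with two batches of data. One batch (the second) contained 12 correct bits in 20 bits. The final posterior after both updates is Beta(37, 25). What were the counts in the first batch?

Sequential conjugate updates are equivalent to a single update on the pooled data, so total successes = posterior α − prior α and total failures = posterior β − prior β.
Total across both batches: 37−16=21 correct bits, 25−2=23 errors.
Subtract the second batch: 21−12=9 correct bits and 23−8=15 errors.

9 correct bits and 15 errors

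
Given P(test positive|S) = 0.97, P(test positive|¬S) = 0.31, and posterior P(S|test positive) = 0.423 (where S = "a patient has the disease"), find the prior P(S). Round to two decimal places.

In odds form, posterior odds = prior odds × likelihood ratio, so prior odds = posterior odds ÷ LR.
Posterior odds = 0.423/(1−0.423) = 0.7331. LR = 0.97/0.31 = 3.1290.
Prior odds = 0.7331/3.1290 = 0.2343, so P(S) = 0.2343/(1+0.2343) ≈ 0.19.

P(S) = 0.19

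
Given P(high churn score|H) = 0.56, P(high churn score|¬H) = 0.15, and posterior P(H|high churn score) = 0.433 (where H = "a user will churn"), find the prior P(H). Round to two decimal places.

P(H) = 0.17

In odds form, posterior odds = prior odds × likelihood ratio, so prior odds = posterior odds ÷ LR.
Posterior odds = 0.433/(1−0.433) = 0.7637. LR = 0.56/0.15 = 3.7333.
Prior odds = 0.7637/3.7333 = 0.2046, so P(H) = 0.2046/(1+0.2046) ≈ 0.17.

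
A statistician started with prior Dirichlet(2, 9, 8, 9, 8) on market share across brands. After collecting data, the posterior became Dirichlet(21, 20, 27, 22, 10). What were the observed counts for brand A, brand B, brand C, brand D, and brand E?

For a Dirichlet(α) prior with multinomial counts c, the posterior is Dirichlet(α + c) componentwise.
Counts are posterior − prior componentwise: 21−2=19, 20−9=11, 27−8=19, 22−9=13, 10−8=2.

counts (19, 11, 19, 13, 2)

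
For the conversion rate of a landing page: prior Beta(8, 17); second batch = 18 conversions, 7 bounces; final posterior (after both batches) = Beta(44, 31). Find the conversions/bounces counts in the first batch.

18 conversions and 7 bounces

Because Beta–binomial updating is additive in the counts, the combined data contributed (α_post−α_prior, β_post−β_prior) successes and failures.
Total across both batches: 44−8=36 conversions, 31−17=14 bounces.
Subtract the second batch: 36−18=18 conversions and 14−7=7 bounces.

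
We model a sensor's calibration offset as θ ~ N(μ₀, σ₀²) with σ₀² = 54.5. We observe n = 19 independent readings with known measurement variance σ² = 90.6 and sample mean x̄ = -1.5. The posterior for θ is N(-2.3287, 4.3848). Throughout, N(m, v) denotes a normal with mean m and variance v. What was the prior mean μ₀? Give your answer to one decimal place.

μ₀ = -11.8

The posterior mean is a precision-weighted average: μ_n = (τ₀μ₀ + τ_data·x̄)/(τ₀+τ_data), with τ₀=1/σ₀² and τ_data=n/σ².
Here τ₀ = 1/54.5 = 0.018349 and τ_data = 19/90.6 = 0.209713, so τ_n = 0.228062.
Rearranging for μ₀: μ₀ = (μ_n·τ_n − τ_data·x̄)/τ₀ = (-2.3287·0.228062 − 0.209713·-1.5) / 0.018349 = -0.216518/0.018349 ≈ -11.8.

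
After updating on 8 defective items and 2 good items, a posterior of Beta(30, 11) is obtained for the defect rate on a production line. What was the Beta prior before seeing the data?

Beta(22, 9)

Under Beta–binomial conjugacy the posterior parameters are (a+s, b+f).
Subtract the data counts: 30−8=22, 11−2=9.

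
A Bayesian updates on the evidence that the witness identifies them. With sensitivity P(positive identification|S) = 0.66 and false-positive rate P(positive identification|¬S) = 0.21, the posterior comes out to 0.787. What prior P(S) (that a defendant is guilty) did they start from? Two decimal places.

In odds form, posterior odds = prior odds × likelihood ratio, so prior odds = posterior odds ÷ LR.
Posterior odds = 0.787/(1−0.787) = 3.6948. LR = 0.66/0.21 = 3.1429.
Prior odds = 3.6948/3.1429 = 1.1756, so P(S) = 1.1756/(1+1.1756) ≈ 0.54.

P(S) = 0.54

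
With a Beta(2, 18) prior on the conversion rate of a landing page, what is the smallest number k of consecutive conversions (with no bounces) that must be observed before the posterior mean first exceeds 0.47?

After k conversions and 0 bounces the posterior is Beta(2+k, 18), with mean (2+k)/(2+18+k).
Set (2+k)/(20+k) > 0.47 and solve: k > (0.47·20 − 2)/(1 − 0.47) = 13.962.
The smallest integer exceeding 13.962 is 14, and checking k=14: (16)/(34) = 0.4706 > 0.47.

k = 14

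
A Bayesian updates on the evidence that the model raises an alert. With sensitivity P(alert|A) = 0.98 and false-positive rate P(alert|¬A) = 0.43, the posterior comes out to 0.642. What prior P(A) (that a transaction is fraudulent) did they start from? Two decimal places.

Bayes' rule in odds form gives O(A|E) = O(A)·[P(E|A)/P(E|¬A)], hence O(A) = O(A|E)/LR.
Posterior odds = 0.642/(1−0.642) = 1.7933. LR = 0.98/0.43 = 2.2791.
Prior odds = 1.7933/2.2791 = 0.7868, so P(A) = 0.7868/(1+0.7868) ≈ 0.44.

P(A) = 0.44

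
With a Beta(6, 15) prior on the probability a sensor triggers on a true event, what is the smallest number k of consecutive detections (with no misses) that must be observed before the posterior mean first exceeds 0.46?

k = 7

After k detections and 0 misses the posterior is Beta(6+k, 15), with mean (6+k)/(6+15+k).
Set (6+k)/(21+k) > 0.46 and solve: k > (0.46·21 − 6)/(1 − 0.46) = 6.778.
The smallest integer exceeding 6.778 is 7, and checking k=7: (13)/(28) = 0.4643 > 0.46.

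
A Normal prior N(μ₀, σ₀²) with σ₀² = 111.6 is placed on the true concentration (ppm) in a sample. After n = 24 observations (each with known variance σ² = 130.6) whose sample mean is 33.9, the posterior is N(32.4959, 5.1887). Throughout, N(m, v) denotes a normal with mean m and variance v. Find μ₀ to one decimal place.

With known observation variance, the Normal–Normal posterior has precision τ_n = τ₀ + n/σ² and mean μ_n = (τ₀μ₀ + (n/σ²)x̄)/τ_n.
Here τ₀ = 1/111.6 = 0.008961 and τ_data = 24/130.6 = 0.183767, so τ_n = 0.192728.
Rearranging for μ₀: μ₀ = (μ_n·τ_n − τ_data·x̄)/τ₀ = (32.4959·0.192728 − 0.183767·33.9) / 0.008961 = 0.033169/0.008961 ≈ 3.7.

μ₀ = 3.7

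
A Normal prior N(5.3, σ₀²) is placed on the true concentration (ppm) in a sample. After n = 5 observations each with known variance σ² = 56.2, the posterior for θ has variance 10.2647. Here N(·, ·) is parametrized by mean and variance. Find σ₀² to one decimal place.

For the Normal–Normal model with known σ², precisions add: τ_n = τ₀ + n/σ².
So 1/σ₀² = 1/10.2647 − 5/56.2 = 0.097421 − 0.088968 = 0.008453.
Hence σ₀² = 1/0.008453 ≈ 118.3.

σ₀² = 118.3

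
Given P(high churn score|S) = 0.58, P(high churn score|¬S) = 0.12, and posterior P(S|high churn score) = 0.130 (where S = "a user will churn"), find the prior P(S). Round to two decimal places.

P(S) = 0.03

Bayes' rule in odds form gives O(S|E) = O(S)·[P(E|S)/P(E|¬S)], hence O(S) = O(S|E)/LR.
Posterior odds = 0.130/(1−0.130) = 0.1494. LR = 0.58/0.12 = 4.8333.
Prior odds = 0.1494/4.8333 = 0.0309, so P(S) = 0.0309/(1+0.0309) ≈ 0.03.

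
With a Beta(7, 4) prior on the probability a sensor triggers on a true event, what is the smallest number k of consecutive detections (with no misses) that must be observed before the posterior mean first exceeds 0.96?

k = 90

After k detections and 0 misses the posterior is Beta(7+k, 4), with mean (7+k)/(7+4+k).
Set (7+k)/(11+k) > 0.96 and solve: k > (0.96·11 − 7)/(1 − 0.96) = 89.000.
The smallest integer exceeding 89.000 is 90.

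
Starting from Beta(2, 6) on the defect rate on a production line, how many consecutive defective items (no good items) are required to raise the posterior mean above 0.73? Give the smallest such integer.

After k defective items and 0 good items the posterior is Beta(2+k, 6), with mean (2+k)/(2+6+k).
Set (2+k)/(8+k) > 0.73 and solve: k > (0.73·8 − 2)/(1 − 0.73) = 14.222.
The smallest integer exceeding 14.222 is 15, and checking k=15: (17)/(23) = 0.7391 > 0.73.

k = 15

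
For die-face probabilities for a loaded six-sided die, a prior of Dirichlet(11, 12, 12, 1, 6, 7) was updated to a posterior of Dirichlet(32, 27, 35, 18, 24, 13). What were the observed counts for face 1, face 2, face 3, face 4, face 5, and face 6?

counts (21, 15, 23, 17, 18, 6)

For a Dirichlet(α) prior with multinomial counts c, the posterior is Dirichlet(α + c) componentwise.
Counts are posterior − prior componentwise: 32−11=21, 27−12=15, 35−12=23, 18−1=17, 24−6=18, 13−7=6.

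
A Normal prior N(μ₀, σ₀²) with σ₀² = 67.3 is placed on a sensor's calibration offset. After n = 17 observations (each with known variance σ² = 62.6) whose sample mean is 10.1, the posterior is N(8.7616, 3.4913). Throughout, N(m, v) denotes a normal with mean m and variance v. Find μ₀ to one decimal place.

The posterior mean is a precision-weighted average: μ_n = (τ₀μ₀ + τ_data·x̄)/(τ₀+τ_data), with τ₀=1/σ₀² and τ_data=n/σ².
Here τ₀ = 1/67.3 = 0.014859 and τ_data = 17/62.6 = 0.271565, so τ_n = 0.286424.
Rearranging for μ₀: μ₀ = (μ_n·τ_n − τ_data·x̄)/τ₀ = (8.7616·0.286424 − 0.271565·10.1) / 0.014859 = -0.233274/0.014859 ≈ -15.7.

μ₀ = -15.7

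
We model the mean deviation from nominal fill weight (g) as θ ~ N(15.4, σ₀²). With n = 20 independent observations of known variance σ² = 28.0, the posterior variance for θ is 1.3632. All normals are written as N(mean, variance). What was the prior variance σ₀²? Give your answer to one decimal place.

σ₀² = 51.9

Posterior precision equals prior precision plus data precision: 1/σ_n² = 1/σ₀² + n/σ².
So 1/σ₀² = 1/1.3632 − 20/28.0 = 0.733568 − 0.714286 = 0.019282.
Hence σ₀² = 1/0.019282 ≈ 51.9.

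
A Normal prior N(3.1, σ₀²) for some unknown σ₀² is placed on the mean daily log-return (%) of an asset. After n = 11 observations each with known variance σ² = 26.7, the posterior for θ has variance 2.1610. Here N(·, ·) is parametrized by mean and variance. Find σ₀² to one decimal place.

σ₀² = 19.7

Posterior precision equals prior precision plus data precision: 1/σ_n² = 1/σ₀² + n/σ².
So 1/σ₀² = 1/2.1610 − 11/26.7 = 0.462749 − 0.411985 = 0.050764.
Hence σ₀² = 1/0.050764 ≈ 19.7.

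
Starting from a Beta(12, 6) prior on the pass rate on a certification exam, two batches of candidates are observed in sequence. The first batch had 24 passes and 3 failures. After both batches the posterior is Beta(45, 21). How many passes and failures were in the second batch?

9 passes and 12 failures

Because Beta–binomial updating is additive in the counts, the combined data contributed (α_post−α_prior, β_post−β_prior) successes and failures.
Total across both batches: 45−12=33 passes, 21−6=15 failures.
Subtract the first batch: 33−24=9 passes and 15−3=12 failures.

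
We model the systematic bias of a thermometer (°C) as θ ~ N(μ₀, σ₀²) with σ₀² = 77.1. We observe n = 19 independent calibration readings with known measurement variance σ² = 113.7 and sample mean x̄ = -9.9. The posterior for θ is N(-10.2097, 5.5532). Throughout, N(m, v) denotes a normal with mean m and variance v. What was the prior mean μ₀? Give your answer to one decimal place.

μ₀ = -14.2

With known observation variance, the Normal–Normal posterior has precision τ_n = τ₀ + n/σ² and mean μ_n = (τ₀μ₀ + (n/σ²)x̄)/τ_n.
Here τ₀ = 1/77.1 = 0.012970 and τ_data = 19/113.7 = 0.167106, so τ_n = 0.180076.
Rearranging for μ₀: μ₀ = (μ_n·τ_n − τ_data·x̄)/τ₀ = (-10.2097·0.180076 − 0.167106·-9.9) / 0.012970 = -0.184173/0.012970 ≈ -14.2.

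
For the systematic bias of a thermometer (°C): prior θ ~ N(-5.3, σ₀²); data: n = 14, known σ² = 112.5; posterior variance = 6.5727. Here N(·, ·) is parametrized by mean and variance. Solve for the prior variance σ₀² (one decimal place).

For the Normal–Normal model with known σ², precisions add: τ_n = τ₀ + n/σ².
So 1/σ₀² = 1/6.5727 − 14/112.5 = 0.152144 − 0.124444 = 0.027700.
Hence σ₀² = 1/0.027700 ≈ 36.1.

σ₀² = 36.1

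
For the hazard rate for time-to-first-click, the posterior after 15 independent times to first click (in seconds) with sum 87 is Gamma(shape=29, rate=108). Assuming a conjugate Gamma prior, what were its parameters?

Gamma(shape=14, rate=21)

Gamma–exponential conjugacy: posterior shape = α + n, posterior rate = β + Σtᵢ.
So α = 29 − 15 = 14 and β = 108 − 87 = 21.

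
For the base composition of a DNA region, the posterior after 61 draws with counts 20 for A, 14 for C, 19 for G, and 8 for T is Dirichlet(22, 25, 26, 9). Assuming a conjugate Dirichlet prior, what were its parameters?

For a Dirichlet(α) prior with multinomial counts c, the posterior is Dirichlet(α + c) componentwise.
Subtract each count from the matching posterior parameter: 22−20=2, 25−14=11, 26−19=7, 9−8=1.

Dirichlet(2, 11, 7, 1)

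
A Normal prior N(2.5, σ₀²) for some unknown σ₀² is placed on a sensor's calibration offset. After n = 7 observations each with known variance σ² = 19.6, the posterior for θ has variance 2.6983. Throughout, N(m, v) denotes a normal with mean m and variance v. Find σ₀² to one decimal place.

Posterior precision equals prior precision plus data precision: 1/σ_n² = 1/σ₀² + n/σ².
So 1/σ₀² = 1/2.6983 − 7/19.6 = 0.370604 − 0.357143 = 0.013461.
Hence σ₀² = 1/0.013461 ≈ 74.3.

σ₀² = 74.3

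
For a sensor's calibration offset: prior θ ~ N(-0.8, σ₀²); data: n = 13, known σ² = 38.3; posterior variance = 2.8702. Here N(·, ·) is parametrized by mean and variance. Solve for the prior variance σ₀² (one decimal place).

σ₀² = 111.3

For the Normal–Normal model with known σ², precisions add: τ_n = τ₀ + n/σ².
So 1/σ₀² = 1/2.8702 − 13/38.3 = 0.348408 − 0.339426 = 0.008982.
Hence σ₀² = 1/0.008982 ≈ 111.3.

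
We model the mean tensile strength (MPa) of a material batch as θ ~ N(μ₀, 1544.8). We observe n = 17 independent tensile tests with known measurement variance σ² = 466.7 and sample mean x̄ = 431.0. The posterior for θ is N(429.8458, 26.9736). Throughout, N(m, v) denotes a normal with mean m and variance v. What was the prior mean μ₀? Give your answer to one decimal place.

With known observation variance, the Normal–Normal posterior has precision τ_n = τ₀ + n/σ² and mean μ_n = (τ₀μ₀ + (n/σ²)x̄)/τ_n.
Here τ₀ = 1/1544.8 = 0.000647 and τ_data = 17/466.7 = 0.036426, so τ_n = 0.037073.
Rearranging for μ₀: μ₀ = (μ_n·τ_n − τ_data·x̄)/τ₀ = (429.8458·0.037073 − 0.036426·431.0) / 0.000647 = 0.236067/0.000647 ≈ 364.9.

μ₀ = 364.9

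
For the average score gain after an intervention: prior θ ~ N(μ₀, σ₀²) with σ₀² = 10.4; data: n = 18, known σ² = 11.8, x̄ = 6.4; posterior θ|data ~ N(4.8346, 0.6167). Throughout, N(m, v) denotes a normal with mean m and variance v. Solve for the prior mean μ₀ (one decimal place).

With known observation variance, the Normal–Normal posterior has precision τ_n = τ₀ + n/σ² and mean μ_n = (τ₀μ₀ + (n/σ²)x̄)/τ_n.
Here τ₀ = 1/10.4 = 0.096154 and τ_data = 18/11.8 = 1.525424, so τ_n = 1.621578.
Rearranging for μ₀: μ₀ = (μ_n·τ_n − τ_data·x̄)/τ₀ = (4.8346·1.621578 − 1.525424·6.4) / 0.096154 = -1.923033/0.096154 ≈ -20.0.

μ₀ = -20.0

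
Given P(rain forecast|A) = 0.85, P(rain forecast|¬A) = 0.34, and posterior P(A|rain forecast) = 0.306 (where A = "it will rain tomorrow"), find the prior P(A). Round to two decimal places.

Bayes' rule in odds form gives O(A|E) = O(A)·[P(E|A)/P(E|¬A)], hence O(A) = O(A|E)/LR.
Posterior odds = 0.306/(1−0.306) = 0.4409. LR = 0.85/0.34 = 2.5000.
Prior odds = 0.4409/2.5000 = 0.1764, so P(A) = 0.1764/(1+0.1764) ≈ 0.15.

P(A) = 0.15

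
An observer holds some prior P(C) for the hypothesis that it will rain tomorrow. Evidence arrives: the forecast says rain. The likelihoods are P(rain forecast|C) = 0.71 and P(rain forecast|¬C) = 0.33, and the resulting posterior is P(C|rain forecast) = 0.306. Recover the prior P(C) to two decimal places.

Bayes' rule in odds form gives O(C|E) = O(C)·[P(E|C)/P(E|¬C)], hence O(C) = O(C|E)/LR.
Posterior odds = 0.306/(1−0.306) = 0.4409. LR = 0.71/0.33 = 2.1515.
Prior odds = 0.4409/2.1515 = 0.2049, so P(C) = 0.2049/(1+0.2049) ≈ 0.17.

P(C) = 0.17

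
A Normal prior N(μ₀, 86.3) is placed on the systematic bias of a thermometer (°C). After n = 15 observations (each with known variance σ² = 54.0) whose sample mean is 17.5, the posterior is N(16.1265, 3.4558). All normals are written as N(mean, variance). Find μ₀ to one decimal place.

With known observation variance, the Normal–Normal posterior has precision τ_n = τ₀ + n/σ² and mean μ_n = (τ₀μ₀ + (n/σ²)x̄)/τ_n.
Here τ₀ = 1/86.3 = 0.011587 and τ_data = 15/54.0 = 0.277778, so τ_n = 0.289365.
Rearranging for μ₀: μ₀ = (μ_n·τ_n − τ_data·x̄)/τ₀ = (16.1265·0.289365 − 0.277778·17.5) / 0.011587 = -0.194670/0.011587 ≈ -16.8.

μ₀ = -16.8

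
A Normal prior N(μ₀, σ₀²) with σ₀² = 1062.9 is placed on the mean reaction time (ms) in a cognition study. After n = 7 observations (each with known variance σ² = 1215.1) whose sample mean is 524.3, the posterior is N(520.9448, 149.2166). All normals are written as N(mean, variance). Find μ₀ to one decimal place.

μ₀ = 500.4

With known observation variance, the Normal–Normal posterior has precision τ_n = τ₀ + n/σ² and mean μ_n = (τ₀μ₀ + (n/σ²)x̄)/τ_n.
Here τ₀ = 1/1062.9 = 0.000941 and τ_data = 7/1215.1 = 0.005761, so τ_n = 0.006702.
Rearranging for μ₀: μ₀ = (μ_n·τ_n − τ_data·x̄)/τ₀ = (520.9448·0.006702 − 0.005761·524.3) / 0.000941 = 0.470880/0.000941 ≈ 500.4.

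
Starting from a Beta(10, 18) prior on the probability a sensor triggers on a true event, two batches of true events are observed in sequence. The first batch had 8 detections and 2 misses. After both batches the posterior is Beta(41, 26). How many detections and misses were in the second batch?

Sequential conjugate updates are equivalent to a single update on the pooled data, so total successes = posterior α − prior α and total failures = posterior β − prior β.
Total across both batches: 41−10=31 detections, 26−18=8 misses.
Subtract the first batch: 31−8=23 detections and 8−2=6 misses.

23 detections and 6 misses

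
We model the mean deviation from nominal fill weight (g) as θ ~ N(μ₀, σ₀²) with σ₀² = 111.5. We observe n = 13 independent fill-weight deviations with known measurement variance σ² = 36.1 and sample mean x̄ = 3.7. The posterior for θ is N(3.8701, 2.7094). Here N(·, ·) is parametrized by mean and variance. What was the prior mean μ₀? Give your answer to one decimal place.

With known observation variance, the Normal–Normal posterior has precision τ_n = τ₀ + n/σ² and mean μ_n = (τ₀μ₀ + (n/σ²)x̄)/τ_n.
Here τ₀ = 1/111.5 = 0.008969 and τ_data = 13/36.1 = 0.360111, so τ_n = 0.369080.
Rearranging for μ₀: μ₀ = (μ_n·τ_n − τ_data·x̄)/τ₀ = (3.8701·0.369080 − 0.360111·3.7) / 0.008969 = 0.095966/0.008969 ≈ 10.7.

μ₀ = 10.7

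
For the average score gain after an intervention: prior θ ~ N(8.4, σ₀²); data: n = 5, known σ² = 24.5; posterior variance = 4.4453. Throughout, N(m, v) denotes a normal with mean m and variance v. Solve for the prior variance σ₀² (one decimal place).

Posterior precision equals prior precision plus data precision: 1/σ_n² = 1/σ₀² + n/σ².
So 1/σ₀² = 1/4.4453 − 5/24.5 = 0.224957 − 0.204082 = 0.020875.
Hence σ₀² = 1/0.020875 ≈ 47.9.

σ₀² = 47.9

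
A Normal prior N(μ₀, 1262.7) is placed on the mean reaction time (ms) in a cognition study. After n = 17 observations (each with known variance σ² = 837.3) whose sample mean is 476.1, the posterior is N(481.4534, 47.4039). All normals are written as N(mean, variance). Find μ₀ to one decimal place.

μ₀ = 618.7

With known observation variance, the Normal–Normal posterior has precision τ_n = τ₀ + n/σ² and mean μ_n = (τ₀μ₀ + (n/σ²)x̄)/τ_n.
Here τ₀ = 1/1262.7 = 0.000792 and τ_data = 17/837.3 = 0.020303, so τ_n = 0.021095.
Rearranging for μ₀: μ₀ = (μ_n·τ_n − τ_data·x̄)/τ₀ = (481.4534·0.021095 − 0.020303·476.1) / 0.000792 = 0.490001/0.000792 ≈ 618.7.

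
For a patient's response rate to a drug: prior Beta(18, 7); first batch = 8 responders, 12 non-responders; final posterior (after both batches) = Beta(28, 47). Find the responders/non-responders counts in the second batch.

Because Beta–binomial updating is additive in the counts, the combined data contributed (α_post−α_prior, β_post−β_prior) successes and failures.
Total across both batches: 28−18=10 responders, 47−7=40 non-responders.
Subtract the first batch: 10−8=2 responders and 40−12=28 non-responders.

2 responders and 28 non-responders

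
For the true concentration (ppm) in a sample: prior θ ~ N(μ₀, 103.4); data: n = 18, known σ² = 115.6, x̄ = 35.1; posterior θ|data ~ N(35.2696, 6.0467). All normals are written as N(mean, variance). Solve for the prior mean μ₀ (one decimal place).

μ₀ = 38.0

With known observation variance, the Normal–Normal posterior has precision τ_n = τ₀ + n/σ² and mean μ_n = (τ₀μ₀ + (n/σ²)x̄)/τ_n.
Here τ₀ = 1/103.4 = 0.009671 and τ_data = 18/115.6 = 0.155709, so τ_n = 0.165380.
Rearranging for μ₀: μ₀ = (μ_n·τ_n − τ_data·x̄)/τ₀ = (35.2696·0.165380 − 0.155709·35.1) / 0.009671 = 0.367501/0.009671 ≈ 38.0.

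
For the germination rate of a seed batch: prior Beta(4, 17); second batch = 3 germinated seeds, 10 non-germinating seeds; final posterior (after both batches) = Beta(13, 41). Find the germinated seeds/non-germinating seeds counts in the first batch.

Because Beta–binomial updating is additive in the counts, the combined data contributed (α_post−α_prior, β_post−β_prior) successes and failures.
Total across both batches: 13−4=9 germinated seeds, 41−17=24 non-germinating seeds.
Subtract the second batch: 9−3=6 germinated seeds and 24−10=14 non-germinating seeds.

6 germinated seeds and 14 non-germinating seeds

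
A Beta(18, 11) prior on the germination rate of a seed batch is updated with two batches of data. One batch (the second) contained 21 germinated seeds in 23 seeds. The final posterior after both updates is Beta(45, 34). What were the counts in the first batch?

6 germinated seeds and 21 non-germinating seeds

Because Beta–binomial updating is additive in the counts, the combined data contributed (α_post−α_prior, β_post−β_prior) successes and failures.
Total across both batches: 45−18=27 germinated seeds, 34−11=23 non-germinating seeds.
Subtract the second batch: 27−21=6 germinated seeds and 23−2=21 non-germinating seeds.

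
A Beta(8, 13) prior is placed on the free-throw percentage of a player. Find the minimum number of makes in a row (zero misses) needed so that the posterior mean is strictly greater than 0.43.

After k makes and 0 misses the posterior is Beta(8+k, 13), with mean (8+k)/(8+13+k).
Set (8+k)/(21+k) > 0.43 and solve: k > (0.43·21 − 8)/(1 − 0.43) = 1.807.
The smallest integer exceeding 1.807 is 2.

k = 2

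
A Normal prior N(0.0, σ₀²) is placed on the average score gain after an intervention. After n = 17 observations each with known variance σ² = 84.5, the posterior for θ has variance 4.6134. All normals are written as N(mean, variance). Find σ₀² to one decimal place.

For the Normal–Normal model with known σ², precisions add: τ_n = τ₀ + n/σ².
So 1/σ₀² = 1/4.6134 − 17/84.5 = 0.216760 − 0.201183 = 0.015577.
Hence σ₀² = 1/0.015577 ≈ 64.2.

σ₀² = 64.2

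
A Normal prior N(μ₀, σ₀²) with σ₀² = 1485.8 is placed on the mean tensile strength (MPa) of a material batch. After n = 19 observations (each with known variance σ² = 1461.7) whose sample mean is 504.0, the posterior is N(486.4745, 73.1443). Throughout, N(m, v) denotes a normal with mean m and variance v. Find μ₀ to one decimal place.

With known observation variance, the Normal–Normal posterior has precision τ_n = τ₀ + n/σ² and mean μ_n = (τ₀μ₀ + (n/σ²)x̄)/τ_n.
Here τ₀ = 1/1485.8 = 0.000673 and τ_data = 19/1461.7 = 0.012999, so τ_n = 0.013672.
Rearranging for μ₀: μ₀ = (μ_n·τ_n − τ_data·x̄)/τ₀ = (486.4745·0.013672 − 0.012999·504.0) / 0.000673 = 0.099583/0.000673 ≈ 148.0.

μ₀ = 148.0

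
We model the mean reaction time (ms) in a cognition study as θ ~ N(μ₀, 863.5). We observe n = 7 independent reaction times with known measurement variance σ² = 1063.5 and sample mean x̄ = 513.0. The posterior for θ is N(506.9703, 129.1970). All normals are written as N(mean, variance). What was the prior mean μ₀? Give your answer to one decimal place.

The posterior mean is a precision-weighted average: μ_n = (τ₀μ₀ + τ_data·x̄)/(τ₀+τ_data), with τ₀=1/σ₀² and τ_data=n/σ².
Here τ₀ = 1/863.5 = 0.001158 and τ_data = 7/1063.5 = 0.006582, so τ_n = 0.007740.
Rearranging for μ₀: μ₀ = (μ_n·τ_n − τ_data·x̄)/τ₀ = (506.9703·0.007740 − 0.006582·513.0) / 0.001158 = 0.547384/0.001158 ≈ 472.7.

μ₀ = 472.7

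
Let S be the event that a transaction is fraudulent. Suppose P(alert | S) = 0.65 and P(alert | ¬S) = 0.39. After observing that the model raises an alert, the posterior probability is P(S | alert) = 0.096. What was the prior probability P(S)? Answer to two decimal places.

P(S) = 0.06

Bayes' rule in odds form gives O(S|E) = O(S)·[P(E|S)/P(E|¬S)], hence O(S) = O(S|E)/LR.
Posterior odds = 0.096/(1−0.096) = 0.1062. LR = 0.65/0.39 = 1.6667.
Prior odds = 0.1062/1.6667 = 0.0637, so P(S) = 0.0637/(1+0.0637) ≈ 0.06.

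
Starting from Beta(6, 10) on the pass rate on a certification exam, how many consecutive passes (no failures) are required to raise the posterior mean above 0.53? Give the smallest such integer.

After k passes and 0 failures the posterior is Beta(6+k, 10), with mean (6+k)/(6+10+k).
Set (6+k)/(16+k) > 0.53 and solve: k > (0.53·16 − 6)/(1 − 0.53) = 5.277.
The smallest integer exceeding 5.277 is 6.

k = 6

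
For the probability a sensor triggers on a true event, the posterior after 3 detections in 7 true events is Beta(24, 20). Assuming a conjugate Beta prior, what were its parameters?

Beta is conjugate to the binomial likelihood: posterior = Beta(α+s, β+f).
Subtract the data counts: 24−3=21, 20−4=16.

Beta(21, 16)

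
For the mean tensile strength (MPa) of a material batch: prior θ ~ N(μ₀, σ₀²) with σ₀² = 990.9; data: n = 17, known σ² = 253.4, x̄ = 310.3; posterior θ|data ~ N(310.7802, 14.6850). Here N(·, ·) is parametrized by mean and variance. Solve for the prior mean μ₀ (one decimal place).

μ₀ = 342.7

The posterior mean is a precision-weighted average: μ_n = (τ₀μ₀ + τ_data·x̄)/(τ₀+τ_data), with τ₀=1/σ₀² and τ_data=n/σ².
Here τ₀ = 1/990.9 = 0.001009 and τ_data = 17/253.4 = 0.067088, so τ_n = 0.068097.
Rearranging for μ₀: μ₀ = (μ_n·τ_n − τ_data·x̄)/τ₀ = (310.7802·0.068097 − 0.067088·310.3) / 0.001009 = 0.345793/0.001009 ≈ 342.7.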